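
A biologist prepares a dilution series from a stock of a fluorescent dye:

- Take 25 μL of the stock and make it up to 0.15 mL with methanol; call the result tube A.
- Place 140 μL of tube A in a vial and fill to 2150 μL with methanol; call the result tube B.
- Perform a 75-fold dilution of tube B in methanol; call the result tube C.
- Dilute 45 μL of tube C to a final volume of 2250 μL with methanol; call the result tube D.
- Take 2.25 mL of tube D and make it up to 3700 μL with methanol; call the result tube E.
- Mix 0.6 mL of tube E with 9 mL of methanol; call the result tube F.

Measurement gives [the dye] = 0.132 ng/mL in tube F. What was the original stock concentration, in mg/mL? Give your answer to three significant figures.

Step 1: 25 μL brought to 0.15 mL → factor 150/25 = 6
Step 2: 140 μL brought to 2150 μL → factor 2150/140 = 15.357
Step 3: 75-fold → factor 75
Step 4: 45 μL brought to 2250 μL → factor 2250/45 = 50
Step 5: 2.25 mL brought to 3700 μL → factor 3.7/2.25 = 1.6444
Step 6: 0.6 mL + 9 mL = 9.6 mL total → factor 9.6/0.6 = 16
Overall dilution factor = 6 × 15.357 × 75 × 50 × 1.6444 × 16 = 9.0914 × 10^6
Stock = 0.132 ng/mL × 9.0914 × 10^6 = 1.200 × 10^6 ng/mL = 1.20 mg/mL

1.20 mg/mL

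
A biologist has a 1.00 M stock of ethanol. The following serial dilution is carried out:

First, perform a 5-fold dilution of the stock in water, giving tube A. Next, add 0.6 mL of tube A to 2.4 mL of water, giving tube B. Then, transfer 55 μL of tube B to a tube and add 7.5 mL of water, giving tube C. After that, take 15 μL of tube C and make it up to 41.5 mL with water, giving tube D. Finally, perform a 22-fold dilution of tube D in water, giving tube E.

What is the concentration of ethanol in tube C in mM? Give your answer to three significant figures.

0.291 mM

Step 1: 5-fold → factor 5
Step 2: 0.6 mL + 2.4 mL = 3 mL total → factor 3/0.6 = 5
Step 3: 55 μL + 7.5 mL = 7555 μL total → factor 7555/55 = 137.36
Dilution factor through tube C = 5 × 5 × 137.36 = 3434.1
[tube C] = 1.00 M / 3434.1 = 0.0002912 M = 0.291 mM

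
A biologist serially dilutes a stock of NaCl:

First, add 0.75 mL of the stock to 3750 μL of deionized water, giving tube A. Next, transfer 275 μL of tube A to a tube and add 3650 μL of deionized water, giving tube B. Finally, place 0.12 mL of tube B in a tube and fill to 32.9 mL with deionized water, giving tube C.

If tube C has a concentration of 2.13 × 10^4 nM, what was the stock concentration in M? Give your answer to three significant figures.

0.500 M

Step 1: 0.75 mL + 3750 μL = 4.5 mL total → factor 4.5/0.75 = 6
Step 2: 275 μL + 3650 μL = 3925 μL total → factor 3925/275 = 14.273
Step 3: 0.12 mL brought to 32.9 mL → factor 32.9/0.12 = 274.17
Overall dilution factor = 6 × 14.273 × 274.17 = 23479
Stock = 2.13 × 10^4 nM × 23479 = 5.001 × 10^8 nM = 0.500 M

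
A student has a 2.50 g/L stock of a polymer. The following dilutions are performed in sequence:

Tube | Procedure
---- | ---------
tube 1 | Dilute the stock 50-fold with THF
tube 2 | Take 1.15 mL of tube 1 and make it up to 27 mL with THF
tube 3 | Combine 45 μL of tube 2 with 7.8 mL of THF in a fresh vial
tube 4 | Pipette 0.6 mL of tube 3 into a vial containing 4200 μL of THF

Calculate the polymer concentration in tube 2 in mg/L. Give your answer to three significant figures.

Step 1: 50-fold → factor 50
Step 2: 1.15 mL brought to 27 mL → factor 27/1.15 = 23.478
Dilution factor through tube 2 = 50 × 23.478 = 1173.9
[tube 2] = 2.50 g/L / 1173.9 = 0.002130 g/L = 2.13 mg/L

2.13 mg/L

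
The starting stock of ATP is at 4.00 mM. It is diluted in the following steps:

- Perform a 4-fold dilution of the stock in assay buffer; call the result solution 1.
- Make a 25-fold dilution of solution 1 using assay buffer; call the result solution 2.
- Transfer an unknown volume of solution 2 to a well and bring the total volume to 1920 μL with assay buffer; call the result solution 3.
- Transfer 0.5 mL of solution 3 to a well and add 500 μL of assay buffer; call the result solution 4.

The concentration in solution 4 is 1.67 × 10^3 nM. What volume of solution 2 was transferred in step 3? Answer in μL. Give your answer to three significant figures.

160 μL

Step 1: 4-fold → factor 4
Step 2: 25-fold → factor 25
Step 3: v brought to 1920 μL → factor = 1920 μL/v
Step 4: 0.5 mL + 500 μL = 1 mL total → factor 1/0.5 = 2
Product of known-step factors = 200
Overall factor = 4.00 mM / (1.67 × 10^3 nM) = 2395.2
Step-3 factor = 2395.2 / 200 = 11.976
v = 1920 μL / 11.976 = 160 μL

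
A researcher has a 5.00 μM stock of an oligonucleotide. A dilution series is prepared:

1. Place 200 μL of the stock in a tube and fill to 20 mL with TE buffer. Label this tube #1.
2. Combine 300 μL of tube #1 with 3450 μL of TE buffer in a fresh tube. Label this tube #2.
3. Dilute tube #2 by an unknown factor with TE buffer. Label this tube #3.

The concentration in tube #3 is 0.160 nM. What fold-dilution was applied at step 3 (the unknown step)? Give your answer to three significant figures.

Step 1: 200 μL brought to 20 mL → factor 20000/200 = 100
Step 2: 300 μL + 3450 μL = 3750 μL total → factor 3750/300 = 12.5
Step 3: unknown factor x
Product of known-step factors = 1250
Overall factor = 5.00 μM / (0.160 nM) = 31250
x = 31250 / 1250 = 25.0

25.0-fold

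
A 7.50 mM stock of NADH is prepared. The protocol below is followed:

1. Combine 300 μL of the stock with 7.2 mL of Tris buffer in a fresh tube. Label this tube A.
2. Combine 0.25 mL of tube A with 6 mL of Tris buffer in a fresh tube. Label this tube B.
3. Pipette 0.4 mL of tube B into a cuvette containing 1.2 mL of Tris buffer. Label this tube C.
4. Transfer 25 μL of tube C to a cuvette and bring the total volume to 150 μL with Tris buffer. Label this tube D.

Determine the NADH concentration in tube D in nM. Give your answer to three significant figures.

Step 1: 300 μL + 7.2 mL = 7500 μL total → factor 7500/300 = 25
Step 2: 0.25 mL + 6 mL = 6.25 mL total → factor 6.25/0.25 = 25
Step 3: 0.4 mL + 1.2 mL = 1.6 mL total → factor 1.6/0.4 = 4
Step 4: 25 μL brought to 150 μL → factor 150/25 = 6
Overall dilution factor = 25 × 25 × 4 × 6 = 15000
Final = 7.50 mM / 15000 = 0.0005000 mM = 500 nM

500 nM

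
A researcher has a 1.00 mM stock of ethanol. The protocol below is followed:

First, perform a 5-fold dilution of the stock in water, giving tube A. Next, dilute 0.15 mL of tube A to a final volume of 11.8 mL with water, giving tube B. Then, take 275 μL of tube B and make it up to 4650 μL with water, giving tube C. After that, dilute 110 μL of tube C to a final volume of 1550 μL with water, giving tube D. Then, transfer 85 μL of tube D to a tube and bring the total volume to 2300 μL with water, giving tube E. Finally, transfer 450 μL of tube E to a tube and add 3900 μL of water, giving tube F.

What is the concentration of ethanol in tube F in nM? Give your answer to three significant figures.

Step 1: 5-fold → factor 5
Step 2: 0.15 mL brought to 11.8 mL → factor 11.8/0.15 = 78.667
Step 3: 275 μL brought to 4650 μL → factor 4650/275 = 16.909
Step 4: 110 μL brought to 1550 μL → factor 1550/110 = 14.091
Step 5: 85 μL brought to 2300 μL → factor 2300/85 = 27.059
Step 6: 450 μL + 3900 μL = 4350 μL total → factor 4350/450 = 9.6667
Overall dilution factor = 5 × 78.667 × 16.909 × 14.091 × 27.059 × 9.6667 = 2.4514 × 10^7
Final = 1.00 mM / 2.4514 × 10^7 = 4.079 × 10^-8 mM = 0.0408 nM

0.0408 nM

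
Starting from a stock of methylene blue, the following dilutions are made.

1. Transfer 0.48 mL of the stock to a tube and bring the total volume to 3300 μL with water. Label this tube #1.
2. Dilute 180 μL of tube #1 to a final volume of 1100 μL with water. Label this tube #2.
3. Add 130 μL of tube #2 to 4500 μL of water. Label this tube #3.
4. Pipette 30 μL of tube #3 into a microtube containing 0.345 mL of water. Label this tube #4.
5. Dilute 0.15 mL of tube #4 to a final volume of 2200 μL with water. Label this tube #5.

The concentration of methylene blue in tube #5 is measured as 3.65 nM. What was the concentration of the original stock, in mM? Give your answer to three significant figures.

Step 1: 0.48 mL brought to 3300 μL → factor 3.3/0.48 = 6.875
Step 2: 180 μL brought to 1100 μL → factor 1100/180 = 6.1111
Step 3: 130 μL + 4500 μL = 4630 μL total → factor 4630/130 = 35.615
Step 4: 30 μL + 0.345 mL = 375 μL total → factor 375/30 = 12.5
Step 5: 0.15 mL brought to 2200 μL → factor 2.2/0.15 = 14.667
Overall dilution factor = 6.875 × 6.1111 × 35.615 × 12.5 × 14.667 = 2.7433 × 10^5
Stock = 3.65 nM × 2.7433 × 10^5 = 1.001 × 10^6 nM = 1.00 mM

1.00 mM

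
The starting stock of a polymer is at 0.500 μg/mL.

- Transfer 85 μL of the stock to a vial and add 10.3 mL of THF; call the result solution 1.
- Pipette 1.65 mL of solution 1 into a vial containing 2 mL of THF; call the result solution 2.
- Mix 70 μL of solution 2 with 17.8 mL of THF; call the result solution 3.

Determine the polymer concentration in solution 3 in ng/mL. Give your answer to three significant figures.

0.00725 ng/mL

Step 1: 85 μL + 10.3 mL = 10385 μL total → factor 10385/85 = 122.18
Step 2: 1.65 mL + 2 mL = 3.65 mL total → factor 3.65/1.65 = 2.2121
Step 3: 70 μL + 17.8 mL = 17870 μL total → factor 17870/70 = 255.29
Overall dilution factor = 122.18 × 2.2121 × 255.29 = 68996
Final = 0.500 μg/mL / 68996 = 7.247 × 10^-6 μg/mL = 0.00725 ng/mL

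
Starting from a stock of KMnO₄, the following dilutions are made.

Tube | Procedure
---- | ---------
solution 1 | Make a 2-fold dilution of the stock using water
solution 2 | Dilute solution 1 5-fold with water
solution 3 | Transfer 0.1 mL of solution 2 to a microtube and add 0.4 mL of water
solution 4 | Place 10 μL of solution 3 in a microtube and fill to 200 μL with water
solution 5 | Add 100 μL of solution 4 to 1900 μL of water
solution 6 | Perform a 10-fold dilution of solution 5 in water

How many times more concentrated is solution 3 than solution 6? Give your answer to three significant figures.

4.00 × 10^3

Step 1: 2-fold → factor 2
Step 2: 5-fold → factor 5
Step 3: 0.1 mL + 0.4 mL = 0.5 mL total → factor 0.5/0.1 = 5
Step 4: 10 μL brought to 200 μL → factor 200/10 = 20
Step 5: 100 μL + 1900 μL = 2000 μL total → factor 2000/100 = 20
Step 6: 10-fold → factor 10
Dilution factor to solution 3 = 50; to solution 6 = 2 × 10^5
[solution 3]/[solution 6] = (factor to solution 6)/(factor to solution 3) = 2 × 10^5/50 = 4.00 × 10^3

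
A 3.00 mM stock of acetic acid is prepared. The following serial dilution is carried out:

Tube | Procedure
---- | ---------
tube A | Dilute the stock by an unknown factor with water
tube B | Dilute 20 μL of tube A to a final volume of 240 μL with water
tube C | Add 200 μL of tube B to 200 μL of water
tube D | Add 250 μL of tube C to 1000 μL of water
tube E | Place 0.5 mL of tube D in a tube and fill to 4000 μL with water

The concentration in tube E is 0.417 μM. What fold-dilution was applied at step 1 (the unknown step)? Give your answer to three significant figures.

7.49-fold

Step 1: unknown factor x
Step 2: 20 μL brought to 240 μL → factor 240/20 = 12
Step 3: 200 μL + 200 μL = 400 μL total → factor 400/200 = 2
Step 4: 250 μL + 1000 μL = 1250 μL total → factor 1250/250 = 5
Step 5: 0.5 mL brought to 4000 μL → factor 4/0.5 = 8
Product of known-step factors = 960
Overall factor = 3.00 mM / (0.417 μM) = 7194.2
x = 7194.2 / 960 = 7.49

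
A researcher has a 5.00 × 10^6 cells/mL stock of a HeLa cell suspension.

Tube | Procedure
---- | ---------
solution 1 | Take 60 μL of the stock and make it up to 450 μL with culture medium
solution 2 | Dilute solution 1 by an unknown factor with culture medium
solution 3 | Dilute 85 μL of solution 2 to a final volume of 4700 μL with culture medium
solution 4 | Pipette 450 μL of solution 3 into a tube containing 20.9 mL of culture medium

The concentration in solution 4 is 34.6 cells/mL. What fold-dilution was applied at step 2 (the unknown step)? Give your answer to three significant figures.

7.34-fold

Step 1: 60 μL brought to 450 μL → factor 450/60 = 7.5
Step 2: unknown factor x
Step 3: 85 μL brought to 4700 μL → factor 4700/85 = 55.294
Step 4: 450 μL + 20.9 mL = 21350 μL total → factor 21350/450 = 47.444
Product of known-step factors = 19675
Overall factor = 5.00 × 10^6 cells/mL / (34.6 cells/mL) = 1.4451 × 10^5
x = 1.4451 × 10^5 / 19675 = 7.34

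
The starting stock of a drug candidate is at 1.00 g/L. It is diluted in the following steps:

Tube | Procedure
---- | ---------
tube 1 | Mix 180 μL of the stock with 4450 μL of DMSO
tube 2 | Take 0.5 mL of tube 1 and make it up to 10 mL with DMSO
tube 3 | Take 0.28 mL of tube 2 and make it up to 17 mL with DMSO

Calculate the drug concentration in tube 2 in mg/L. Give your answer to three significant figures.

1.94 mg/L

Step 1: 180 μL + 4450 μL = 4630 μL total → factor 4630/180 = 25.722
Step 2: 0.5 mL brought to 10 mL → factor 10/0.5 = 20
Dilution factor through tube 2 = 25.722 × 20 = 514.44
[tube 2] = 1.00 g/L / 514.44 = 0.001944 g/L = 1.94 mg/L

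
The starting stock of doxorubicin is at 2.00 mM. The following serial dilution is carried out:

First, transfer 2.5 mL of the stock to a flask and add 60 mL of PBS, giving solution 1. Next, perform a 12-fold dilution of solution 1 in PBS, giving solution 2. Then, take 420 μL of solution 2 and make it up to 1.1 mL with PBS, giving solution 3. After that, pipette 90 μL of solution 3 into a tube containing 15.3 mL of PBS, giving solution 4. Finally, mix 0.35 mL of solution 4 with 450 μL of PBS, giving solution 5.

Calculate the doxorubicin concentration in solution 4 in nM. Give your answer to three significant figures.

Step 1: 2.5 mL + 60 mL = 62.5 mL total → factor 62.5/2.5 = 25
Step 2: 12-fold → factor 12
Step 3: 420 μL brought to 1.1 mL → factor 1100/420 = 2.619
Step 4: 90 μL + 15.3 mL = 15390 μL total → factor 15390/90 = 171
Dilution factor through solution 4 = 25 × 12 × 2.619 × 171 = 1.3436 × 10^5
[solution 4] = 2.00 mM / 1.3436 × 10^5 = 1.489 × 10^-5 mM = 14.9 nM

14.9 nM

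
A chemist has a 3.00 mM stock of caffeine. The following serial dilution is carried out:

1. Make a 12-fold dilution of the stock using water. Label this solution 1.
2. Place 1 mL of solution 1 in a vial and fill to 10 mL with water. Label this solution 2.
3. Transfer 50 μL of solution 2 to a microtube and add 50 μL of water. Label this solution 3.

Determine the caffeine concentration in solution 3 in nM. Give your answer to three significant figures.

1.25 × 10^4 nM

Step 1: 12-fold → factor 12
Step 2: 1 mL brought to 10 mL → factor 10/1 = 10
Step 3: 50 μL + 50 μL = 100 μL total → factor 100/50 = 2
Overall dilution factor = 12 × 10 × 2 = 240
Final = 3.00 mM / 240 = 0.01250 mM = 1.25 × 10^4 nM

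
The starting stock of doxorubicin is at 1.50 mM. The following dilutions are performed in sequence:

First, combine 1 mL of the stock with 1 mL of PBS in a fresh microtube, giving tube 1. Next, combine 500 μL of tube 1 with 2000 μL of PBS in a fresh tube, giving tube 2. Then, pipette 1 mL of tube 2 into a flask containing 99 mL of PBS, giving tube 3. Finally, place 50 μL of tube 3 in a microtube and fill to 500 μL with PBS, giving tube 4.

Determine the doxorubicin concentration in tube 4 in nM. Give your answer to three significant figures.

150 nM

Step 1: 1 mL + 1 mL = 2 mL total → factor 2/1 = 2
Step 2: 500 μL + 2000 μL = 2500 μL total → factor 2500/500 = 5
Step 3: 1 mL + 99 mL = 100 mL total → factor 100/1 = 100
Step 4: 50 μL brought to 500 μL → factor 500/50 = 10
Overall dilution factor = 2 × 5 × 100 × 10 = 10000
Final = 1.50 mM / 10000 = 0.0001500 mM = 150 nM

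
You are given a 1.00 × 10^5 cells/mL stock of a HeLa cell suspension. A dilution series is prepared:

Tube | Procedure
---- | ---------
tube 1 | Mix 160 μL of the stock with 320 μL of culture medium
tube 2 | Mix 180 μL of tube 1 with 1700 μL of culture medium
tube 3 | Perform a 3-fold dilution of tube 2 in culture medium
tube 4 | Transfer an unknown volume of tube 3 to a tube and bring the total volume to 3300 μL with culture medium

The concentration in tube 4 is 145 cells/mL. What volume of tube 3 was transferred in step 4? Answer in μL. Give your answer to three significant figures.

450 μL

Step 1: 160 μL + 320 μL = 480 μL total → factor 480/160 = 3
Step 2: 180 μL + 1700 μL = 1880 μL total → factor 1880/180 = 10.444
Step 3: 3-fold → factor 3
Step 4: v brought to 3300 μL → factor = 3300 μL/v
Product of known-step factors = 94
Overall factor = 1.00 × 10^5 cells/mL / (145 cells/mL) = 689.66
Step-4 factor = 689.66 / 94 = 7.3368
v = 3300 μL / 7.3368 = 450 μL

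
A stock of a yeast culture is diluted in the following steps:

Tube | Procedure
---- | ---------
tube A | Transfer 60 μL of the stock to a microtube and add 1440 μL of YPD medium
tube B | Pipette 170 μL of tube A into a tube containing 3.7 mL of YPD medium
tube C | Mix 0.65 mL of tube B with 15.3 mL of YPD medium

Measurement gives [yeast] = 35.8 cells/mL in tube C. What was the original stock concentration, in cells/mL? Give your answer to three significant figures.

5.00 × 10^5 cells/mL

Step 1: 60 μL + 1440 μL = 1500 μL total → factor 1500/60 = 25
Step 2: 170 μL + 3.7 mL = 3870 μL total → factor 3870/170 = 22.765
Step 3: 0.65 mL + 15.3 mL = 15.95 mL total → factor 15.95/0.65 = 24.538
Overall dilution factor = 25 × 22.765 × 24.538 = 13965
Stock = 35.8 cells/mL × 13965 = 5.00 × 10^5 cells/mL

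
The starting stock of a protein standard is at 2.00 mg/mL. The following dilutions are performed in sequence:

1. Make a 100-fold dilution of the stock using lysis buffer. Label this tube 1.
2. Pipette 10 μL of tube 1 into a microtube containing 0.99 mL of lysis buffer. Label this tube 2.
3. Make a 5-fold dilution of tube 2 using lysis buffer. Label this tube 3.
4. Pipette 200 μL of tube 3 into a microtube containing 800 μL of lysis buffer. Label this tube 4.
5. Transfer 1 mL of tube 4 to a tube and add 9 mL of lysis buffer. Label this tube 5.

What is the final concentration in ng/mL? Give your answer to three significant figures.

0.800 ng/mL

Step 1: 100-fold → factor 100
Step 2: 10 μL + 0.99 mL = 1000 μL total → factor 1000/10 = 100
Step 3: 5-fold → factor 5
Step 4: 200 μL + 800 μL = 1000 μL total → factor 1000/200 = 5
Step 5: 1 mL + 9 mL = 10 mL total → factor 10/1 = 10
Overall dilution factor = 100 × 100 × 5 × 5 × 10 = 2.5 × 10^6
Final = 2.00 mg/mL / 2.5 × 10^6 = 8.000 × 10^-7 mg/mL = 0.800 ng/mL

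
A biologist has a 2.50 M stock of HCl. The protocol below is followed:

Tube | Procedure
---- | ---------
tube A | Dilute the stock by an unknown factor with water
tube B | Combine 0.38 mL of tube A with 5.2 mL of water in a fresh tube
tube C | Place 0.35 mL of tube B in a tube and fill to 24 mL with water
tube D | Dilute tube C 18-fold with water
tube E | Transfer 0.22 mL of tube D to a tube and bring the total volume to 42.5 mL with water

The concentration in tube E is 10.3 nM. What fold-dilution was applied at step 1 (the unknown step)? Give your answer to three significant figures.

69.3-fold

Step 1: unknown factor x
Step 2: 0.38 mL + 5.2 mL = 5.58 mL total → factor 5.58/0.38 = 14.684
Step 3: 0.35 mL brought to 24 mL → factor 24/0.35 = 68.571
Step 4: 18-fold → factor 18
Step 5: 0.22 mL brought to 42.5 mL → factor 42.5/0.22 = 193.18
Product of known-step factors = 3.5013 × 10^6
Overall factor = 2.50 M / (10.3 nM) = 2.4272 × 10^8
x = 2.4272 × 10^8 / 3.5013 × 10^6 = 69.3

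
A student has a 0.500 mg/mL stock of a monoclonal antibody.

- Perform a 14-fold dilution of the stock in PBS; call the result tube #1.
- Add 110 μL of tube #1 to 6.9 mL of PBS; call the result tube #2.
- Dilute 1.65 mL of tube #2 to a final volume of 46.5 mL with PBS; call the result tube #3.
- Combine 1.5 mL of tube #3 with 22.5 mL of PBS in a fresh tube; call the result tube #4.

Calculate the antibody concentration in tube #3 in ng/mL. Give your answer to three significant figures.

Step 1: 14-fold → factor 14
Step 2: 110 μL + 6.9 mL = 7010 μL total → factor 7010/110 = 63.727
Step 3: 1.65 mL brought to 46.5 mL → factor 46.5/1.65 = 28.182
Dilution factor through tube #3 = 14 × 63.727 × 28.182 = 25143
[tube #3] = 0.500 mg/mL / 25143 = 1.989 × 10^-5 mg/mL = 19.9 ng/mL

19.9 ng/mL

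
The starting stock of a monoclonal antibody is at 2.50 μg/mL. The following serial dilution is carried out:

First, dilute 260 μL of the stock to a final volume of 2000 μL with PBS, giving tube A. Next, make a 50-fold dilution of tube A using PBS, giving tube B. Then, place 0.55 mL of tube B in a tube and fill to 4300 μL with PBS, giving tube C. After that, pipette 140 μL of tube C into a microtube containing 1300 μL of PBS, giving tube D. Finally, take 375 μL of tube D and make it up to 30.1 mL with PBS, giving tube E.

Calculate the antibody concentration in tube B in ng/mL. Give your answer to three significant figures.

6.50 ng/mL

Step 1: 260 μL brought to 2000 μL → factor 2000/260 = 7.6923
Step 2: 50-fold → factor 50
Dilution factor through tube B = 7.6923 × 50 = 384.62
[tube B] = 2.50 μg/mL / 384.62 = 0.006500 μg/mL = 6.50 ng/mL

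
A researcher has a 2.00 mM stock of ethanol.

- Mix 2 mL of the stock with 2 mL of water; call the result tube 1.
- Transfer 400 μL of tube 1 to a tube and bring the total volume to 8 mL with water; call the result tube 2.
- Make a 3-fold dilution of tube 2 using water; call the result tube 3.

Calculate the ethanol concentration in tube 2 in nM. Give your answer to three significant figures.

5.00 × 10^4 nM

Step 1: 2 mL + 2 mL = 4 mL total → factor 4/2 = 2
Step 2: 400 μL brought to 8 mL → factor 8000/400 = 20
Dilution factor through tube 2 = 2 × 20 = 40
[tube 2] = 2.00 mM / 40 = 0.05000 mM = 5.00 × 10^4 nM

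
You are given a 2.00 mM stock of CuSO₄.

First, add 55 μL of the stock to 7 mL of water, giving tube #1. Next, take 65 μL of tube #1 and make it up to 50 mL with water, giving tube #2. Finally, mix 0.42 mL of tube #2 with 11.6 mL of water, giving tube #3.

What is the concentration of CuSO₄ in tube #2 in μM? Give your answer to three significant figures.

0.0203 μM

Step 1: 55 μL + 7 mL = 7055 μL total → factor 7055/55 = 128.27
Step 2: 65 μL brought to 50 mL → factor 50000/65 = 769.23
Dilution factor through tube #2 = 128.27 × 769.23 = 98671
[tube #2] = 2.00 mM / 98671 = 2.027 × 10^-5 mM = 0.0203 μM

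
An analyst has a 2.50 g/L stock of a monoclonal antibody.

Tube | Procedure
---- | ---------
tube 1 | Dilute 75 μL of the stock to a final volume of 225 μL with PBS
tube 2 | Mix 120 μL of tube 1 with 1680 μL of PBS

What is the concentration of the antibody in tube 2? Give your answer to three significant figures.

Step 1: 75 μL brought to 225 μL → factor 225/75 = 3
Step 2: 120 μL + 1680 μL = 1800 μL total → factor 1800/120 = 15
Overall dilution factor = 3 × 15 = 45
Final = 2.50 g/L / 45 = 0.0556 g/L

0.0556 g/L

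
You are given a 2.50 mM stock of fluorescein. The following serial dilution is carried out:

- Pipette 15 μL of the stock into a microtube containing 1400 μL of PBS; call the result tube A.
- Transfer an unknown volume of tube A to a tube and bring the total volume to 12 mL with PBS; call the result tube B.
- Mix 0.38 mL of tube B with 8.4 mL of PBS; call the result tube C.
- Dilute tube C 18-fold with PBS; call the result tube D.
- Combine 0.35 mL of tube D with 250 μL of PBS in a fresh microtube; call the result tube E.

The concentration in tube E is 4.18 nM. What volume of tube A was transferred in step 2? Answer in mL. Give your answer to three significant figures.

Step 1: 15 μL + 1400 μL = 1415 μL total → factor 1415/15 = 94.333
Step 2: v brought to 12 mL → factor = 12 mL/v
Step 3: 0.38 mL + 8.4 mL = 8.78 mL total → factor 8.78/0.38 = 23.105
Step 4: 18-fold → factor 18
Step 5: 0.35 mL + 250 μL = 0.6 mL total → factor 0.6/0.35 = 1.7143
Product of known-step factors = 67256
Overall factor = 2.50 mM / (4.18 nM) = 5.9809 × 10^5
Step-2 factor = 5.9809 × 10^5 / 67256 = 8.8927
v = 12 mL / 8.8927 = 1.35 mL

1.35 mL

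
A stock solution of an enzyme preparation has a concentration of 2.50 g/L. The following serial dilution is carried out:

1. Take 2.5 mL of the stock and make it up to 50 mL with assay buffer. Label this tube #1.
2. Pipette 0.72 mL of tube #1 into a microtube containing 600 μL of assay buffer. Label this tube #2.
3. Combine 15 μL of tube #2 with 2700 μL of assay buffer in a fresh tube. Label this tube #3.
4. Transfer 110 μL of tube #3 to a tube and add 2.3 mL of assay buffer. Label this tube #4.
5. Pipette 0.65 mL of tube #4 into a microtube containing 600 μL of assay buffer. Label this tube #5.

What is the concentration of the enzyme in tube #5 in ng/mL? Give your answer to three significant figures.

8.94 ng/mL

Step 1: 2.5 mL brought to 50 mL → factor 50/2.5 = 20
Step 2: 0.72 mL + 600 μL = 1.32 mL total → factor 1.32/0.72 = 1.8333
Step 3: 15 μL + 2700 μL = 2715 μL total → factor 2715/15 = 181
Step 4: 110 μL + 2.3 mL = 2410 μL total → factor 2410/110 = 21.909
Step 5: 0.65 mL + 600 μL = 1.25 mL total → factor 1.25/0.65 = 1.9231
Overall dilution factor = 20 × 1.8333 × 181 × 21.909 × 1.9231 = 2.7962 × 10^5
Final = 2.50 g/L / 2.7962 × 10^5 = 8.941 × 10^-6 g/L = 8.94 ng/mL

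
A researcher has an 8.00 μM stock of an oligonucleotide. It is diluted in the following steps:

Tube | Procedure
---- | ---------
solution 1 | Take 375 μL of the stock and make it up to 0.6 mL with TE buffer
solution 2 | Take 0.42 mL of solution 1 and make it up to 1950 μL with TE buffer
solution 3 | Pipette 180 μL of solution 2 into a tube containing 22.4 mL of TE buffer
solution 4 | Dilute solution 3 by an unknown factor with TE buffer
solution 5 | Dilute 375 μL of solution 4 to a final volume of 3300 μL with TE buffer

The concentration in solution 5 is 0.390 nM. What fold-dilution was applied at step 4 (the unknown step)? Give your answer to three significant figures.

Step 1: 375 μL brought to 0.6 mL → factor 600/375 = 1.6
Step 2: 0.42 mL brought to 1950 μL → factor 1.95/0.42 = 4.6429
Step 3: 180 μL + 22.4 mL = 22580 μL total → factor 22580/180 = 125.44
Step 4: unknown factor x
Step 5: 375 μL brought to 3300 μL → factor 3300/375 = 8.8
Product of known-step factors = 8200.5
Overall factor = 8.00 μM / (0.390 nM) = 20513
x = 20513 / 8200.5 = 2.50

2.50-fold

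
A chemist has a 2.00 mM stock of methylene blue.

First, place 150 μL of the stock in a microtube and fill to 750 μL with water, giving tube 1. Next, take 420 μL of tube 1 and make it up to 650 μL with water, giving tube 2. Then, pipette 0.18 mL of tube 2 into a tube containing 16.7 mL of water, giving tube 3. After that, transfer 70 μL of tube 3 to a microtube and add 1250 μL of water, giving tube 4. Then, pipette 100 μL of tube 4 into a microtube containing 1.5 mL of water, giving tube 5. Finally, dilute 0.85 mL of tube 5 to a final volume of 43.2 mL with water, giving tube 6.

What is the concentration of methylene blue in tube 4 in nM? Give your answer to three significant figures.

Step 1: 150 μL brought to 750 μL → factor 750/150 = 5
Step 2: 420 μL brought to 650 μL → factor 650/420 = 1.5476
Step 3: 0.18 mL + 16.7 mL = 16.88 mL total → factor 16.88/0.18 = 93.778
Step 4: 70 μL + 1250 μL = 1320 μL total → factor 1320/70 = 18.857
Dilution factor through tube 4 = 5 × 1.5476 × 93.778 × 18.857 = 13684
[tube 4] = 2.00 mM / 13684 = 0.0001462 mM = 146 nM

146 nM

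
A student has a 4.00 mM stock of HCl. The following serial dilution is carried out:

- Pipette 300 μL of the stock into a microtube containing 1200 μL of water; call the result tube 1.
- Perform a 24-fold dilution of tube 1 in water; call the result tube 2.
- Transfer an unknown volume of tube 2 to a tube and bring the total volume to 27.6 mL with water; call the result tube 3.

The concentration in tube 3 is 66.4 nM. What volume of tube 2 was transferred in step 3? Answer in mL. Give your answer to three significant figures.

Step 1: 300 μL + 1200 μL = 1500 μL total → factor 1500/300 = 5
Step 2: 24-fold → factor 24
Step 3: v brought to 27.6 mL → factor = 27.6 mL/v
Product of known-step factors = 120
Overall factor = 4.00 mM / (66.4 nM) = 60241
Step-3 factor = 60241 / 120 = 502.01
v = 27.6 mL / 502.01 = 0.0550 mL

0.0550 mL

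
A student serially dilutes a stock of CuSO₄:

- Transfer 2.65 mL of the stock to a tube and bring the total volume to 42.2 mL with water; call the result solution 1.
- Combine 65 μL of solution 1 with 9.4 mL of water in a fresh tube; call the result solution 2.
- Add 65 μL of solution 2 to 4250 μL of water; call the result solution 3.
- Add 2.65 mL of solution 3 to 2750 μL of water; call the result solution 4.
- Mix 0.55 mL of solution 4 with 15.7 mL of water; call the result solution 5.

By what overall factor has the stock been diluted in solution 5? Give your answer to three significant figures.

9.27 × 10^6

Step 1: 2.65 mL brought to 42.2 mL → factor 42.2/2.65 = 15.925
Step 2: 65 μL + 9.4 mL = 9465 μL total → factor 9465/65 = 145.62
Step 3: 65 μL + 4250 μL = 4315 μL total → factor 4315/65 = 66.385
Step 4: 2.65 mL + 2750 μL = 5.4 mL total → factor 5.4/2.65 = 2.0377
Step 5: 0.55 mL + 15.7 mL = 16.25 mL total → factor 16.25/0.55 = 29.545
Overall dilution factor = 15.925 × 145.62 × 66.385 × 2.0377 × 29.545 = 9.2679 × 10^6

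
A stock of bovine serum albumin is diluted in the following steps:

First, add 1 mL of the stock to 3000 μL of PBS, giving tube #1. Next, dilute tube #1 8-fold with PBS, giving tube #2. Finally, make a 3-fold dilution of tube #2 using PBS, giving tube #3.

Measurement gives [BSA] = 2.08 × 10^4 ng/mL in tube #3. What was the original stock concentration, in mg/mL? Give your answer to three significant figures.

Step 1: 1 mL + 3000 μL = 4 mL total → factor 4/1 = 4
Step 2: 8-fold → factor 8
Step 3: 3-fold → factor 3
Overall dilution factor = 4 × 8 × 3 = 96
Stock = 2.08 × 10^4 ng/mL × 96 = 1.997 × 10^6 ng/mL = 2.00 mg/mL

2.00 mg/mL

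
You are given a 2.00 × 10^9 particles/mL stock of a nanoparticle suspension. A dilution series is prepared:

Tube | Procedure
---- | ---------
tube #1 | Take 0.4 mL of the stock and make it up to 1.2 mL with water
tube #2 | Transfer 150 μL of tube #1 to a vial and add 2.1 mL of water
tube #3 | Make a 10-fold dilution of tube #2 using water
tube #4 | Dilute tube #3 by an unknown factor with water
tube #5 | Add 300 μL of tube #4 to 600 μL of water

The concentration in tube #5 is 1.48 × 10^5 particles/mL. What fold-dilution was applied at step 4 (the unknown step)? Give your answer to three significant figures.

10.0-fold

Step 1: 0.4 mL brought to 1.2 mL → factor 1.2/0.4 = 3
Step 2: 150 μL + 2.1 mL = 2250 μL total → factor 2250/150 = 15
Step 3: 10-fold → factor 10
Step 4: unknown factor x
Step 5: 300 μL + 600 μL = 900 μL total → factor 900/300 = 3
Product of known-step factors = 1350
Overall factor = 2.00 × 10^9 particles/mL / (1.48 × 10^5 particles/mL) = 13514
x = 13514 / 1350 = 10.0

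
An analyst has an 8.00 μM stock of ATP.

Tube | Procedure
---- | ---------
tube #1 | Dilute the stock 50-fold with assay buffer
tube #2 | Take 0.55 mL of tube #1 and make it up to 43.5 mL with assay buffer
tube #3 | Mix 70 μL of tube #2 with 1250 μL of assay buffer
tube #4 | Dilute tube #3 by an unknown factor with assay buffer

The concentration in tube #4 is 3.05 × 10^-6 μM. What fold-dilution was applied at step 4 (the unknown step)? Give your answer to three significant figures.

Step 1: 50-fold → factor 50
Step 2: 0.55 mL brought to 43.5 mL → factor 43.5/0.55 = 79.091
Step 3: 70 μL + 1250 μL = 1320 μL total → factor 1320/70 = 18.857
Step 4: unknown factor x
Product of known-step factors = 74571
Overall factor = 8.00 μM / (3.05 × 10^-6 μM) = 2.623 × 10^6
x = 2.623 × 10^6 / 74571 = 35.2

35.2-fold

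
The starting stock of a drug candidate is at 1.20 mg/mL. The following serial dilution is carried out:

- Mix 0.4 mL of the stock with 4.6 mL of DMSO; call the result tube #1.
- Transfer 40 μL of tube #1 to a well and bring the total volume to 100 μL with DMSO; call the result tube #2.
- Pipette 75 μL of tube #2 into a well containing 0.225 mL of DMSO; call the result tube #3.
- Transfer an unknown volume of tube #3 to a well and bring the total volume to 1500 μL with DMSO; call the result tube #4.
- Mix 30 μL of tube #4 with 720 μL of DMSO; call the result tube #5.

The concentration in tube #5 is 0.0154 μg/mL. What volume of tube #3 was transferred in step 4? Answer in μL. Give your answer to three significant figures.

60.2 μL

Step 1: 0.4 mL + 4.6 mL = 5 mL total → factor 5/0.4 = 12.5
Step 2: 40 μL brought to 100 μL → factor 100/40 = 2.5
Step 3: 75 μL + 0.225 mL = 300 μL total → factor 300/75 = 4
Step 4: v brought to 1500 μL → factor = 1500 μL/v
Step 5: 30 μL + 720 μL = 750 μL total → factor 750/30 = 25
Product of known-step factors = 3125
Overall factor = 1.20 mg/mL / (0.0154 μg/mL) = 77922
Step-4 factor = 77922 / 3125 = 24.935
v = 1500 μL / 24.935 = 60.2 μL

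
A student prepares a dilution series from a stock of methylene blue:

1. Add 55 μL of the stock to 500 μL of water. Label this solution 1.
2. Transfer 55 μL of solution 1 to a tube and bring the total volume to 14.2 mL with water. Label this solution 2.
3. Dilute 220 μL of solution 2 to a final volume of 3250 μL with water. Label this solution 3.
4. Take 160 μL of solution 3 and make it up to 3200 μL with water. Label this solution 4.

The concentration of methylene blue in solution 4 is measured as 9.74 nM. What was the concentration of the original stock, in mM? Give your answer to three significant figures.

7.50 mM

Step 1: 55 μL + 500 μL = 555 μL total → factor 555/55 = 10.091
Step 2: 55 μL brought to 14.2 mL → factor 14200/55 = 258.18
Step 3: 220 μL brought to 3250 μL → factor 3250/220 = 14.773
Step 4: 160 μL brought to 3200 μL → factor 3200/160 = 20
Overall dilution factor = 10.091 × 258.18 × 14.773 × 20 = 7.6974 × 10^5
Stock = 9.74 nM × 7.6974 × 10^5 = 7.497 × 10^6 nM = 7.50 mM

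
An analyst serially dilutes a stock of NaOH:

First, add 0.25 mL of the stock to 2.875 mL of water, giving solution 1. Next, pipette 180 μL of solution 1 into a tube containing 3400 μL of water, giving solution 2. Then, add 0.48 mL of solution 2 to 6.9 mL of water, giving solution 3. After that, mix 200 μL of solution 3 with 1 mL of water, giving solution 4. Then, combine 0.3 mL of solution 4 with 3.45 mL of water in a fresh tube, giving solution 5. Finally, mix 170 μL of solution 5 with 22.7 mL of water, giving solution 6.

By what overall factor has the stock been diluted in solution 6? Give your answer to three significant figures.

Step 1: 0.25 mL + 2.875 mL = 3.125 mL total → factor 3.125/0.25 = 12.5
Step 2: 180 μL + 3400 μL = 3580 μL total → factor 3580/180 = 19.889
Step 3: 0.48 mL + 6.9 mL = 7.38 mL total → factor 7.38/0.48 = 15.375
Step 4: 200 μL + 1 mL = 1200 μL total → factor 1200/200 = 6
Step 5: 0.3 mL + 3.45 mL = 3.75 mL total → factor 3.75/0.3 = 12.5
Step 6: 170 μL + 22.7 mL = 22870 μL total → factor 22870/170 = 134.53
Overall dilution factor = 12.5 × 19.889 × 15.375 × 6 × 12.5 × 134.53 = 3.8567 × 10^7

3.86 × 10^7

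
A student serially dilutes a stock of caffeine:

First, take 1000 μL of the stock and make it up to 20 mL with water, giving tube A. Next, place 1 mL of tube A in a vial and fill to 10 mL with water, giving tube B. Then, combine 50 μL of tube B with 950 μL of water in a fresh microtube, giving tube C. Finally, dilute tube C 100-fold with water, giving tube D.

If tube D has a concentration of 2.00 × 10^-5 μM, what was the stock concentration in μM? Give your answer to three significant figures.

Step 1: 1000 μL brought to 20 mL → factor 20000/1000 = 20
Step 2: 1 mL brought to 10 mL → factor 10/1 = 10
Step 3: 50 μL + 950 μL = 1000 μL total → factor 1000/50 = 20
Step 4: 100-fold → factor 100
Overall dilution factor = 20 × 10 × 20 × 100 = 4 × 10^5
Stock = 2.00 × 10^-5 μM × 4 × 10^5 = 8.00 μM

8.00 μM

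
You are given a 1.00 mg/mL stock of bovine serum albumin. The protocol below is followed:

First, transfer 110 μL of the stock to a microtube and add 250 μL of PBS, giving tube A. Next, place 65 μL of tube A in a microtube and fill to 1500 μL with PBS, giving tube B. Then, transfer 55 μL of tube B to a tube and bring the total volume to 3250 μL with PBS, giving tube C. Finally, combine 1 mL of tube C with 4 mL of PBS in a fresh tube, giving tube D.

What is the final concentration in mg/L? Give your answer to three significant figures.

Step 1: 110 μL + 250 μL = 360 μL total → factor 360/110 = 3.2727
Step 2: 65 μL brought to 1500 μL → factor 1500/65 = 23.077
Step 3: 55 μL brought to 3250 μL → factor 3250/55 = 59.091
Step 4: 1 mL + 4 mL = 5 mL total → factor 5/1 = 5
Overall dilution factor = 3.2727 × 23.077 × 59.091 × 5 = 22314
Final = 1.00 mg/mL / 22314 = 4.481 × 10^-5 mg/mL = 0.0448 mg/L

0.0448 mg/L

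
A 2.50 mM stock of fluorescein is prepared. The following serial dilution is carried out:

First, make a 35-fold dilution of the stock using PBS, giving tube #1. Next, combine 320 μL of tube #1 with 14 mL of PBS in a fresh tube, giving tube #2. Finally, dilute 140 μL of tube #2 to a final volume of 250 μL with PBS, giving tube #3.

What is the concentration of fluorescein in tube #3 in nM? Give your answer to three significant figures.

894 nM

Step 1: 35-fold → factor 35
Step 2: 320 μL + 14 mL = 14320 μL total → factor 14320/320 = 44.75
Step 3: 140 μL brought to 250 μL → factor 250/140 = 1.7857
Overall dilution factor = 35 × 44.75 × 1.7857 = 2796.9
Final = 2.50 mM / 2796.9 = 0.0008939 mM = 894 nM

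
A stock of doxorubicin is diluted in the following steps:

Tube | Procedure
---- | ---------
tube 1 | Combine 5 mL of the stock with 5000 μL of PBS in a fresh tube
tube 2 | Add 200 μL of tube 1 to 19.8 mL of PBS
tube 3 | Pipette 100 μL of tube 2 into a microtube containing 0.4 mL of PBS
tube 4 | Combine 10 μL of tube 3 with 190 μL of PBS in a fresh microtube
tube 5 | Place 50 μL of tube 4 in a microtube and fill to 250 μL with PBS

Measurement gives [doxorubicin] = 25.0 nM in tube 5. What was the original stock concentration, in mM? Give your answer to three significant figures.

2.50 mM

Step 1: 5 mL + 5000 μL = 10 mL total → factor 10/5 = 2
Step 2: 200 μL + 19.8 mL = 20000 μL total → factor 20000/200 = 100
Step 3: 100 μL + 0.4 mL = 500 μL total → factor 500/100 = 5
Step 4: 10 μL + 190 μL = 200 μL total → factor 200/10 = 20
Step 5: 50 μL brought to 250 μL → factor 250/50 = 5
Overall dilution factor = 2 × 100 × 5 × 20 × 5 = 1 × 10^5
Stock = 25.0 nM × 1 × 10^5 = 2.500 × 10^6 nM = 2.50 mM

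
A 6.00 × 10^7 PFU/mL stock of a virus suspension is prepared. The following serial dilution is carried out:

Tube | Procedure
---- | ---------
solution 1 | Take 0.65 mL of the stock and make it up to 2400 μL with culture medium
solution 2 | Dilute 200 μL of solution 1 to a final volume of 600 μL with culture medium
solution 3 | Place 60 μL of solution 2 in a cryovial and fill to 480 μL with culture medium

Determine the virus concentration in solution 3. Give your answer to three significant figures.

6.77 × 10^5 PFU/mL

Step 1: 0.65 mL brought to 2400 μL → factor 2.4/0.65 = 3.6923
Step 2: 200 μL brought to 600 μL → factor 600/200 = 3
Step 3: 60 μL brought to 480 μL → factor 480/60 = 8
Overall dilution factor = 3.6923 × 3 × 8 = 88.615
Final = 6.00 × 10^7 PFU/mL / 88.615 = 6.77 × 10^5 PFU/mL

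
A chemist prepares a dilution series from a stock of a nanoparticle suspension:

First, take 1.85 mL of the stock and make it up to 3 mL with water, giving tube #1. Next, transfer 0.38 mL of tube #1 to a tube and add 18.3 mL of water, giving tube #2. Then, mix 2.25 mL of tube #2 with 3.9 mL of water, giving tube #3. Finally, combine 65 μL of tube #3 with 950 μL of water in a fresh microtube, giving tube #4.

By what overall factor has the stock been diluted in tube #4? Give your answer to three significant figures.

3.40 × 10^3

Step 1: 1.85 mL brought to 3 mL → factor 3/1.85 = 1.6216
Step 2: 0.38 mL + 18.3 mL = 18.68 mL total → factor 18.68/0.38 = 49.158
Step 3: 2.25 mL + 3.9 mL = 6.15 mL total → factor 6.15/2.25 = 2.7333
Step 4: 65 μL + 950 μL = 1015 μL total → factor 1015/65 = 15.615
Overall dilution factor = 1.6216 × 49.158 × 2.7333 × 15.615 = 3402.4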